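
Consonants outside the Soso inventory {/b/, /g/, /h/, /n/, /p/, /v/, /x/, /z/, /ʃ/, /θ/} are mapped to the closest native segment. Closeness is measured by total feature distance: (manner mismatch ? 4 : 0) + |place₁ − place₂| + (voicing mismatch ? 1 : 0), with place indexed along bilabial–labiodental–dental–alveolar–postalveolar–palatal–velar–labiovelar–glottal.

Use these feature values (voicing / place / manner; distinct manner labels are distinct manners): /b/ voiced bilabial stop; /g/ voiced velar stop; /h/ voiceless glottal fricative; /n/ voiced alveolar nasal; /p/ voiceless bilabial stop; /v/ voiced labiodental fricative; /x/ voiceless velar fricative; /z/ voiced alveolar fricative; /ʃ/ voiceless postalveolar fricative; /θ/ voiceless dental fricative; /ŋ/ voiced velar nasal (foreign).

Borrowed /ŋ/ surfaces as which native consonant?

n

/n/ is closest: same manner (nasal), place distance 3 (velar→alveolar), same voicing; total 3. Next closest is /g/ at distance 4.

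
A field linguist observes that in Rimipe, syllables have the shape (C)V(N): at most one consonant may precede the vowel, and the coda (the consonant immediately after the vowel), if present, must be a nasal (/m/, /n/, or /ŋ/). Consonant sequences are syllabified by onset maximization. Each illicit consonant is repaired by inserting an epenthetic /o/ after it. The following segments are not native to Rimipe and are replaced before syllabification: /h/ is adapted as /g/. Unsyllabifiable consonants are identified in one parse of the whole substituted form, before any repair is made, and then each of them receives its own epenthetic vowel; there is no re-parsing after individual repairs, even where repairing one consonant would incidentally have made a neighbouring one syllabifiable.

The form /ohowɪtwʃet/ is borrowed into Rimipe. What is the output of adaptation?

ogowɪtowoʃeto

Substitution: /h/ → /g/, giving /ogowɪtwʃet/.
Under (C)V(N), the unsyllabifiable consonants are /t/, /w/, /t/ (only a nasal (/m/, /n/, or /ŋ/) is licensed in coda position; onsets are limited to one consonant).
Inserting the epenthetic vowel yields /t/ → /to/, /w/ → /wo/, /t/ → /to/.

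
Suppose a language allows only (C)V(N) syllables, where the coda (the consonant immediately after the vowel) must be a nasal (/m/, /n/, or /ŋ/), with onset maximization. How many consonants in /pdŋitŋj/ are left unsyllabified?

Under (C)V(N), the unsyllabifiable consonants are /p/, /d/, /t/, /ŋ/, /j/ (only a nasal (/m/, /n/, or /ŋ/) is licensed in coda position; onsets are limited to one consonant).

5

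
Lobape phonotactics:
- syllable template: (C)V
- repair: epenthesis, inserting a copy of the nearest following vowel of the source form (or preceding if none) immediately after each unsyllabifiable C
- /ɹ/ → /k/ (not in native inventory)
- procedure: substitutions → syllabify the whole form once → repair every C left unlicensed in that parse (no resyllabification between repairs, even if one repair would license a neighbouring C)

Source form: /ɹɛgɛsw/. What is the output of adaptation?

Substitution: /ɹ/ → /k/, giving /kɛgɛsw/.
Syllabifying with onset maximization leaves /s/, /w/ stranded (no codas are permitted; onsets are limited to one consonant).
Each unlicensed consonant becomes the onset of a new syllable: /s/ → /sɛ/, /w/ → /wɛ/.

kɛgɛsɛwɛ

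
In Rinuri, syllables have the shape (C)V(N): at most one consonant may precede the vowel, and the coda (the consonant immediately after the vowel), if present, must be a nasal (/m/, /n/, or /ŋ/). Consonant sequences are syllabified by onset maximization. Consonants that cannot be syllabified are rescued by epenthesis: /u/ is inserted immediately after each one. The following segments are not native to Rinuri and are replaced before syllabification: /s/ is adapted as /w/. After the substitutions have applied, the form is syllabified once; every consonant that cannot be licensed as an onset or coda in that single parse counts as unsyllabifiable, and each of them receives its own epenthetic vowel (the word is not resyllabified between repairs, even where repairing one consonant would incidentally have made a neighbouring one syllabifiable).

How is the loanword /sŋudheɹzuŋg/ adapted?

wuŋuduheɹuzuŋgu

Substitution: /s/ → /w/, giving /wŋudheɹzuŋg/.
The consonants /w/, /d/, /ɹ/, /g/ cannot be parsed into a legal (C)V(N) syllable (only a nasal (/m/, /n/, or /ŋ/) is licensed in coda position; onsets are limited to one consonant).
Inserting the epenthetic vowel yields /w/ → /wu/, /d/ → /du/, /ɹ/ → /ɹu/, /g/ → /gu/.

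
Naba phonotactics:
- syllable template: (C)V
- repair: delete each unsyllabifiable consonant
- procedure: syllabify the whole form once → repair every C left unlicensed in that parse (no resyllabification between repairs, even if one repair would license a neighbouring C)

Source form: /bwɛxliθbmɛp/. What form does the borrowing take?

Under (C)V, the unsyllabifiable consonants are /b/, /x/, /θ/, /b/, /p/ (no codas are permitted; onsets are limited to one consonant).
Deletion applies to /b/, /x/, /θ/, /b/, /p/.

wɛlimɛ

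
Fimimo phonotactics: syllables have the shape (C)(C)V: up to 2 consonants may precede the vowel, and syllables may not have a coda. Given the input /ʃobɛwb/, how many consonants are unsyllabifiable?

2

Under (C)(C)V, the unsyllabifiable consonants are /w/, /b/ (no codas are permitted; onsets may contain at most 2 consonants).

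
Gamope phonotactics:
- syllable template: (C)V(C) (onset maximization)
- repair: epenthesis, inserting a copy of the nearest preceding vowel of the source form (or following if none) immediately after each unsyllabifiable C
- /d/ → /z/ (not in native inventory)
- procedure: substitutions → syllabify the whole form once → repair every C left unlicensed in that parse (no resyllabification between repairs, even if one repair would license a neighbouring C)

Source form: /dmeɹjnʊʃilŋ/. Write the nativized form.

zemeɹjenʊʃilŋi

Substitution: /d/ → /z/, giving /zmeɹjnʊʃilŋ/.
Under (C)V(C), the unsyllabifiable consonants are /z/, /j/, /ŋ/ (at most one coda consonant is licensed; onsets are limited to one consonant).
Each unlicensed consonant becomes the onset of a new syllable: /z/ → /ze/, /j/ → /je/, /ŋ/ → /ŋi/.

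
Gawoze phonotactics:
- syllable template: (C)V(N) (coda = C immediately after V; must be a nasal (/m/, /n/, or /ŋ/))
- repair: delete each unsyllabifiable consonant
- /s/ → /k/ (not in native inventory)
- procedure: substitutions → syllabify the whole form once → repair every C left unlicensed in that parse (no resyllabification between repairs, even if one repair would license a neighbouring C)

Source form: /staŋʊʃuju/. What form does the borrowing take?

taŋʊʃuju

Substitution: /s/ → /k/, giving /ktaŋʊʃuju/.
Syllabifying with onset maximization leaves /k/ stranded (only a nasal (/m/, /n/, or /ŋ/) is licensed in coda position; onsets are limited to one consonant).
Each unlicensed consonant is deleted: /k/.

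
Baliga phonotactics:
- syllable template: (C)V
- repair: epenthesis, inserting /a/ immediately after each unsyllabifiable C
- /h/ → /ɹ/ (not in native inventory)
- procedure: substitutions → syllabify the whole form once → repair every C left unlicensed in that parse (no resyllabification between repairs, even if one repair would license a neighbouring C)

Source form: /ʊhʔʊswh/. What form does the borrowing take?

Substitution: /h/ → /ɹ/, giving /ʊɹʔʊswɹ/.
Syllabifying with onset maximization leaves /ɹ/, /s/, /w/, /ɹ/ stranded (no codas are permitted; onsets are limited to one consonant).
Each unlicensed consonant becomes the onset of a new syllable: /ɹ/ → /ɹa/, /s/ → /sa/, /w/ → /wa/, /ɹ/ → /ɹa/.

ʊɹaʔʊsawaɹa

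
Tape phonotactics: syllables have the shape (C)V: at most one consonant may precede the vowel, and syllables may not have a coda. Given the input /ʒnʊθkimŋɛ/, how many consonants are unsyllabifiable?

3

Syllabifying with onset maximization leaves /ʒ/, /θ/, /m/ stranded (no codas are permitted; onsets are limited to one consonant).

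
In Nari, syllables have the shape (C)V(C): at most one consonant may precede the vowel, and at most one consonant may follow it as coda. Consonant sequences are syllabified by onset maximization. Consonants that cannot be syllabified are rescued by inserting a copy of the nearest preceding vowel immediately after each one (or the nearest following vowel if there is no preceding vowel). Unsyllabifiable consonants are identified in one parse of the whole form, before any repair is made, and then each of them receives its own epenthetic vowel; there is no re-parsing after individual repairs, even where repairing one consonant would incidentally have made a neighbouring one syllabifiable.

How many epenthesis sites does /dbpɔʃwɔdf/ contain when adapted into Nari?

3

The unsyllabifiable consonants are /d/, /b/, /f/; each receives one epenthetic vowel.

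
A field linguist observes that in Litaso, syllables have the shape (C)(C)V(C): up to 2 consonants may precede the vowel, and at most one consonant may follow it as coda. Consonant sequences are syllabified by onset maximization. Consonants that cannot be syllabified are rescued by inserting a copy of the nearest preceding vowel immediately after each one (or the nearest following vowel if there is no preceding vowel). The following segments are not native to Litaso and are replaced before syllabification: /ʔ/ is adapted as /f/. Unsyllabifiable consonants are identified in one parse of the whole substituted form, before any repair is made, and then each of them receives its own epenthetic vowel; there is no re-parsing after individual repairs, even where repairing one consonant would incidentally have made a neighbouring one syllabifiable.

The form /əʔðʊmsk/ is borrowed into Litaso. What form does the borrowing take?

əfðʊmsʊkʊ

Substitution: /ʔ/ → /f/, giving /əfðʊmsk/.
The consonants /s/, /k/ cannot be parsed into a legal (C)(C)V(C) syllable (at most one coda consonant is licensed; onsets may contain at most 2 consonants).
Each unlicensed consonant becomes the onset of a new syllable: /s/ → /sʊ/, /k/ → /kʊ/.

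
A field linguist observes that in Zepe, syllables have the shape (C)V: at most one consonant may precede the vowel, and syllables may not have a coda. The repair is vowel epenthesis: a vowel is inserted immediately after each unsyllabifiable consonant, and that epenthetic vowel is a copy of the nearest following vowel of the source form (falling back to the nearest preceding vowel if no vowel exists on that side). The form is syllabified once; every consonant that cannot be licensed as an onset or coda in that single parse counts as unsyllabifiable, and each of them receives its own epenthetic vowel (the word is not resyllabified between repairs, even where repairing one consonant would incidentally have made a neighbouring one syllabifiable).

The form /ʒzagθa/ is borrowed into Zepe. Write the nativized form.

Syllabifying with onset maximization leaves /ʒ/, /g/ stranded (no codas are permitted; onsets are limited to one consonant).
Each unlicensed consonant becomes the onset of a new syllable: /ʒ/ → /ʒa/, /g/ → /ga/.

ʒazagaθa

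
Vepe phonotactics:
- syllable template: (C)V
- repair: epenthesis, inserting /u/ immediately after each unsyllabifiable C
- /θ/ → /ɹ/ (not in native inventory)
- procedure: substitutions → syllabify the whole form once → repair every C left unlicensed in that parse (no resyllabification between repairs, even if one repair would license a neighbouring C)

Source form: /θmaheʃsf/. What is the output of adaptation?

ɹumaheʃusufu

Substitution: /θ/ → /ɹ/, giving /ɹmaheʃsf/.
The consonants /ɹ/, /ʃ/, /s/, /f/ cannot be parsed into a legal (C)V syllable (no codas are permitted; onsets are limited to one consonant).
Each unlicensed consonant becomes the onset of a new syllable: /ɹ/ → /ɹu/, /ʃ/ → /ʃu/, /s/ → /su/, /f/ → /fu/.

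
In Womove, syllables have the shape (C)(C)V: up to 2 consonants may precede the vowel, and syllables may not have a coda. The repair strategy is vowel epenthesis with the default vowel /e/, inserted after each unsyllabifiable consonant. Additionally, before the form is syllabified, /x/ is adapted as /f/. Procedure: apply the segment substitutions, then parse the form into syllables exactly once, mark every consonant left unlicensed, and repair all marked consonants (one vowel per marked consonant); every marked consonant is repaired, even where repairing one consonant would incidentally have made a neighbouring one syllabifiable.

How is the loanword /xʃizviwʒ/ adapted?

Substitution: /x/ → /f/, giving /fʃizviwʒ/.
Under (C)(C)V, the unsyllabifiable consonants are /w/, /ʒ/ (no codas are permitted; onsets may contain at most 2 consonants).
Each unlicensed consonant becomes the onset of a new syllable: /w/ → /we/, /ʒ/ → /ʒe/.

fʃizviweʒe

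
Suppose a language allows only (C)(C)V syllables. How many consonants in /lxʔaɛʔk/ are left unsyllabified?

The consonants /l/, /ʔ/, /k/ cannot be parsed into a legal (C)(C)V syllable (no codas are permitted; onsets may contain at most 2 consonants).

3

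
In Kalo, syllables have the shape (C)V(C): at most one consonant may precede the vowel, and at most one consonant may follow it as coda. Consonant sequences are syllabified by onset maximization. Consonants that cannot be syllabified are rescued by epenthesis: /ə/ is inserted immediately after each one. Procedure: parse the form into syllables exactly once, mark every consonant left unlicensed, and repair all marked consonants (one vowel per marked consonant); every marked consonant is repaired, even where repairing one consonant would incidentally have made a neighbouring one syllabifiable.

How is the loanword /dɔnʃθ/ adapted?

dɔnʃəθə

The consonants /ʃ/, /θ/ cannot be parsed into a legal (C)V(C) syllable (at most one coda consonant is licensed; onsets are limited to one consonant).
Each unlicensed consonant becomes the onset of a new syllable: /ʃ/ → /ʃə/, /θ/ → /θə/.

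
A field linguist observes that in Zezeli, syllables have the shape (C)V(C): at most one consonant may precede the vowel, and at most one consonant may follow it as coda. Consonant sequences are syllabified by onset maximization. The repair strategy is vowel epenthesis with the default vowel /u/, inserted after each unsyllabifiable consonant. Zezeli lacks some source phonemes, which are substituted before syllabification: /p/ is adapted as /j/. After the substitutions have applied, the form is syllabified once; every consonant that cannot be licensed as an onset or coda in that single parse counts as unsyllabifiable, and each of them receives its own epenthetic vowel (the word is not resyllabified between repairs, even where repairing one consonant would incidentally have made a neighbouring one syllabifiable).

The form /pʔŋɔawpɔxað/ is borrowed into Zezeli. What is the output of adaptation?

Substitution: /p/ → /j/, giving /jʔŋɔawjɔxað/.
Under (C)V(C), the unsyllabifiable consonants are /j/, /ʔ/ (at most one coda consonant is licensed; onsets are limited to one consonant).
Epenthesis after each stranded consonant: /j/ → /ju/, /ʔ/ → /ʔu/.

juʔuŋɔawjɔxað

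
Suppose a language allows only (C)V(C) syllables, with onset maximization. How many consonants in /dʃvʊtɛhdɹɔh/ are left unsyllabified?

Syllabifying with onset maximization leaves /d/, /ʃ/, /d/ stranded (at most one coda consonant is licensed; onsets are limited to one consonant).

3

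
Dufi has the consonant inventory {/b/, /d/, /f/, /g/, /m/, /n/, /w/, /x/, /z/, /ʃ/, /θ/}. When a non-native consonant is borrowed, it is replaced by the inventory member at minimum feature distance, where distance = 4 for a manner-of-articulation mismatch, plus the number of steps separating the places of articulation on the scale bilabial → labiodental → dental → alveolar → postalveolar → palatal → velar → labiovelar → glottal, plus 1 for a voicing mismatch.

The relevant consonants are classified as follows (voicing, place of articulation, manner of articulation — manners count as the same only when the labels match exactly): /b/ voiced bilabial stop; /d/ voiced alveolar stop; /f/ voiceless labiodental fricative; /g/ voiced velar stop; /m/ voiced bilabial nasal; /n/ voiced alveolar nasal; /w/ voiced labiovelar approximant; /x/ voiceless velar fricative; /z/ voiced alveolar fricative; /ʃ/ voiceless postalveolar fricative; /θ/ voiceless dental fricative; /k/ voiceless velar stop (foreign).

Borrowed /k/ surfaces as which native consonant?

/g/ is closest: same manner (stop), place distance 0 (velar→velar), voicing differs (+1); total 1. Next closest is /d/ at distance 4.

g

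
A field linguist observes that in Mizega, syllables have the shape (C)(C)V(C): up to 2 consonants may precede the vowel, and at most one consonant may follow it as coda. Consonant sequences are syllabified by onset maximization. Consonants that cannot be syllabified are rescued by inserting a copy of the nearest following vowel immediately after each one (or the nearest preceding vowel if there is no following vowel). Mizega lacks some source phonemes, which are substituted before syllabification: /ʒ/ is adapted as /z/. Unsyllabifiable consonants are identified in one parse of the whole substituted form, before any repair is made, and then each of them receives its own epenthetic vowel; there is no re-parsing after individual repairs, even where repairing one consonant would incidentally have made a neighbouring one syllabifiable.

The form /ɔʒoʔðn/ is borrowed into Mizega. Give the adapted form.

Substitution: /ʒ/ → /z/, giving /ɔzoʔðn/.
Syllabifying with onset maximization leaves /ð/, /n/ stranded (at most one coda consonant is licensed; onsets may contain at most 2 consonants).
Inserting the epenthetic vowel yields /ð/ → /ðo/, /n/ → /no/.

ɔzoʔðono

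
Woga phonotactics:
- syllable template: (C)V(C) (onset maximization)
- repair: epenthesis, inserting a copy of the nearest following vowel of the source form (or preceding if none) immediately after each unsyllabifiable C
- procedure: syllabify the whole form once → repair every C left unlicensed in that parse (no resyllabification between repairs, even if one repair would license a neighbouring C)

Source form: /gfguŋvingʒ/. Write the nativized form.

Syllabifying with onset maximization leaves /g/, /f/, /g/, /ʒ/ stranded (at most one coda consonant is licensed; onsets are limited to one consonant).
Inserting the epenthetic vowel yields /g/ → /gu/, /f/ → /fu/, /g/ → /gi/, /ʒ/ → /ʒi/.

gufuguŋvingiʒi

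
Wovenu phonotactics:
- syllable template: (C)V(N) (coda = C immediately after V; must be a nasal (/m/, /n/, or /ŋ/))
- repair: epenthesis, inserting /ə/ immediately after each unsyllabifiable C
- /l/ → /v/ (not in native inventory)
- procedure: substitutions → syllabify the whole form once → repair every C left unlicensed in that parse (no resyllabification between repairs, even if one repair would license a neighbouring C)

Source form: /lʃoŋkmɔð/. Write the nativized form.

vəʃoŋkəmɔðə

Substitution: /l/ → /v/, giving /vʃoŋkmɔð/.
Under (C)V(N), the unsyllabifiable consonants are /v/, /k/, /ð/ (only a nasal (/m/, /n/, or /ŋ/) is licensed in coda position; onsets are limited to one consonant).
Each unlicensed consonant becomes the onset of a new syllable: /v/ → /və/, /k/ → /kə/, /ð/ → /ðə/.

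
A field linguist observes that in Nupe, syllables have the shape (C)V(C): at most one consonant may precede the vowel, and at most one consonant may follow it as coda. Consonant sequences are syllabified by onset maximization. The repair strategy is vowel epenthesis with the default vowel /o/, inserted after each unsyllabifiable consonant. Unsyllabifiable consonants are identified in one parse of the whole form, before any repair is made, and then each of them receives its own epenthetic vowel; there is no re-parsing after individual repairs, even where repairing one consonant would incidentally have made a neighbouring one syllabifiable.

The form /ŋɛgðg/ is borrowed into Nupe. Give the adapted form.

ŋɛgðogo

Syllabifying with onset maximization leaves /ð/, /g/ stranded (at most one coda consonant is licensed; onsets are limited to one consonant).
Epenthesis after each stranded consonant: /ð/ → /ðo/, /g/ → /go/.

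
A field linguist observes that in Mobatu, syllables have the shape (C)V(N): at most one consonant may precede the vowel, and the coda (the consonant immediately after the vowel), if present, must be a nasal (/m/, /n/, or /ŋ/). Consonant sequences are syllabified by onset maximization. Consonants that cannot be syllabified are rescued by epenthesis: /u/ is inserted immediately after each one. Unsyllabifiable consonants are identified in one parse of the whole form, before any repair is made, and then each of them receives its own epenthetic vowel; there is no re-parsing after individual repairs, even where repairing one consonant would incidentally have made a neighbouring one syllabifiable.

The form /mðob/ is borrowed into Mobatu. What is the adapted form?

Under (C)V(N), the unsyllabifiable consonants are /m/, /b/ (only a nasal (/m/, /n/, or /ŋ/) is licensed in coda position; onsets are limited to one consonant).
Epenthesis after each stranded consonant: /m/ → /mu/, /b/ → /bu/.

muðobu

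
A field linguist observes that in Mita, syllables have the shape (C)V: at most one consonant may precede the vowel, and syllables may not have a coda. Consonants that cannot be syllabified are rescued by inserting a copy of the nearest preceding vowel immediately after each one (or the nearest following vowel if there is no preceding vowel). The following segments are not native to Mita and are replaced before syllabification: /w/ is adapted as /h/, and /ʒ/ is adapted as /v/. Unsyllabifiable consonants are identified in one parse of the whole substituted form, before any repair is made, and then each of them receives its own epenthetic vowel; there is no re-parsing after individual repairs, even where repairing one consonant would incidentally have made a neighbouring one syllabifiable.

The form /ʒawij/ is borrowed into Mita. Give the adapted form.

Substitution: /ʒ/ → /v/, /w/ → /h/, giving /vahij/.
Under (C)V, the unsyllabifiable consonants are /j/ (no codas are permitted; onsets are limited to one consonant).
Epenthesis after each stranded consonant: /j/ → /ji/.

vahiji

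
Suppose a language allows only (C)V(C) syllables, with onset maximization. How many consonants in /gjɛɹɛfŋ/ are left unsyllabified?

The consonants /g/, /ŋ/ cannot be parsed into a legal (C)V(C) syllable (at most one coda consonant is licensed; onsets are limited to one consonant).

2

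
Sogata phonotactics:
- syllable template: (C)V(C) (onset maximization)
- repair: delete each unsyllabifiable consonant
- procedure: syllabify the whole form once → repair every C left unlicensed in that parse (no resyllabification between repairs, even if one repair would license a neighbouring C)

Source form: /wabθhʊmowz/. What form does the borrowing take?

The consonants /θ/, /z/ cannot be parsed into a legal (C)V(C) syllable (at most one coda consonant is licensed; onsets are limited to one consonant).
Deleting the stranded consonants removes /θ/, /z/.

wabhʊmow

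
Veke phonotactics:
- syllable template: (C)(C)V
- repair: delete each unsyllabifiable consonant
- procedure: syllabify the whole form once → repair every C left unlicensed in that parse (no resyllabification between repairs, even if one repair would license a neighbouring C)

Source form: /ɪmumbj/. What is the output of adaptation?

Syllabifying with onset maximization leaves /m/, /b/, /j/ stranded (no codas are permitted; onsets may contain at most 2 consonants).
Deleting the stranded consonants removes /m/, /b/, /j/.

ɪmu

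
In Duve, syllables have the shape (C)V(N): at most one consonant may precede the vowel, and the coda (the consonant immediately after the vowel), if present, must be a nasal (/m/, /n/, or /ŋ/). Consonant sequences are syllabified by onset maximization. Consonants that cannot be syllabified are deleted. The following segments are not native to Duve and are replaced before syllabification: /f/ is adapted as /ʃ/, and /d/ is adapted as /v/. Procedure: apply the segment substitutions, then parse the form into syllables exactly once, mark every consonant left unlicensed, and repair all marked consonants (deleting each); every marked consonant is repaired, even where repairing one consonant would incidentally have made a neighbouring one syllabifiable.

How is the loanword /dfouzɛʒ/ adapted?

Substitution: /d/ → /v/, /f/ → /ʃ/, giving /vʃouzɛʒ/.
Under (C)V(N), the unsyllabifiable consonants are /v/, /ʒ/ (only a nasal (/m/, /n/, or /ŋ/) is licensed in coda position; onsets are limited to one consonant).
Each unlicensed consonant is deleted: /v/, /ʒ/.

ʃouzɛ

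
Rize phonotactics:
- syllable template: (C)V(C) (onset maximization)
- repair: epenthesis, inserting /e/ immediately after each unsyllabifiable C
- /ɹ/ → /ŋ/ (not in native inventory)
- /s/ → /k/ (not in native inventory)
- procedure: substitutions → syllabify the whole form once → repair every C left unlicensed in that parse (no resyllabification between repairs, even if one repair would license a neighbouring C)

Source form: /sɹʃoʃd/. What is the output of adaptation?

Substitution: /s/ → /k/, /ɹ/ → /ŋ/, giving /kŋʃoʃd/.
The consonants /k/, /ŋ/, /d/ cannot be parsed into a legal (C)V(C) syllable (at most one coda consonant is licensed; onsets are limited to one consonant).
Epenthesis after each stranded consonant: /k/ → /ke/, /ŋ/ → /ŋe/, /d/ → /de/.

keŋeʃoʃde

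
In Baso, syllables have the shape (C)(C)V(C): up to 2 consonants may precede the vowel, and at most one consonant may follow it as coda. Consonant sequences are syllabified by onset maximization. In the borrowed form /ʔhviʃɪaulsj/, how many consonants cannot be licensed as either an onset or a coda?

3

Syllabifying with onset maximization leaves /ʔ/, /s/, /j/ stranded (at most one coda consonant is licensed; onsets may contain at most 2 consonants).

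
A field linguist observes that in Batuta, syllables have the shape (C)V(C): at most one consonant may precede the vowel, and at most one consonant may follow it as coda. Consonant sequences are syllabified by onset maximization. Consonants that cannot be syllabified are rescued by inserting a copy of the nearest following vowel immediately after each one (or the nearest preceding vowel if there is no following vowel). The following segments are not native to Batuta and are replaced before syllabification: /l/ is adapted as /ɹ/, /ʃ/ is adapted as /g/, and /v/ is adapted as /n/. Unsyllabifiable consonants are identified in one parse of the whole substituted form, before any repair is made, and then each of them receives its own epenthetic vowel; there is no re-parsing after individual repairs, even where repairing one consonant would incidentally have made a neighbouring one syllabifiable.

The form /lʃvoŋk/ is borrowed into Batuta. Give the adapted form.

ɹogonoŋko

Substitution: /l/ → /ɹ/, /ʃ/ → /g/, /v/ → /n/, giving /ɹgnoŋk/.
Syllabifying with onset maximization leaves /ɹ/, /g/, /k/ stranded (at most one coda consonant is licensed; onsets are limited to one consonant).
Inserting the epenthetic vowel yields /ɹ/ → /ɹo/, /g/ → /go/, /k/ → /ko/.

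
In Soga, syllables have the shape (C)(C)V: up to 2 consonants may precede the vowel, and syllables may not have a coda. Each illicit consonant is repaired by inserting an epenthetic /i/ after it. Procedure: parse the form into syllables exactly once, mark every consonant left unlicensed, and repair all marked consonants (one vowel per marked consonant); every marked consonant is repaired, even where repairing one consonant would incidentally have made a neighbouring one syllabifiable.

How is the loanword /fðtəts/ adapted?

fiðtətisi

The consonants /f/, /t/, /s/ cannot be parsed into a legal (C)(C)V syllable (no codas are permitted; onsets may contain at most 2 consonants).
Inserting the epenthetic vowel yields /f/ → /fi/, /t/ → /ti/, /s/ → /si/.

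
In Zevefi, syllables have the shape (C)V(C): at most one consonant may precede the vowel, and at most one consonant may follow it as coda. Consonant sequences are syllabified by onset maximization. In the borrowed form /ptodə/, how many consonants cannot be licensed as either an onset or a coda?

Syllabifying with onset maximization leaves /p/ stranded (at most one coda consonant is licensed; onsets are limited to one consonant).

1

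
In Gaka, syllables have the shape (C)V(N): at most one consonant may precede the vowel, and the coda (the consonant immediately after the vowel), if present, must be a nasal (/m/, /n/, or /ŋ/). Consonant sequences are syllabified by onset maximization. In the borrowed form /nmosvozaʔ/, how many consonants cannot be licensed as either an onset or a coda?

3

Syllabifying with onset maximization leaves /n/, /s/, /ʔ/ stranded (only a nasal (/m/, /n/, or /ŋ/) is licensed in coda position; onsets are limited to one consonant).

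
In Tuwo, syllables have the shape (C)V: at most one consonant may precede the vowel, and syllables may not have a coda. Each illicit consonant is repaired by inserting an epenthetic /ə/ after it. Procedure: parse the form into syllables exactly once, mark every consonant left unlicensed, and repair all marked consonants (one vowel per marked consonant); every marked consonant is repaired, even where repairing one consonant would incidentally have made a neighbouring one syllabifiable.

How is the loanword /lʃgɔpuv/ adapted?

ləʃəgɔpuvə

The consonants /l/, /ʃ/, /v/ cannot be parsed into a legal (C)V syllable (no codas are permitted; onsets are limited to one consonant).
Each unlicensed consonant becomes the onset of a new syllable: /l/ → /lə/, /ʃ/ → /ʃə/, /v/ → /və/.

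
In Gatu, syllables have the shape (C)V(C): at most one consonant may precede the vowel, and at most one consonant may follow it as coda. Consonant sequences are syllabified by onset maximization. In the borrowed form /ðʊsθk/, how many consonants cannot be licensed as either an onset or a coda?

2

Under (C)V(C), the unsyllabifiable consonants are /θ/, /k/ (at most one coda consonant is licensed; onsets are limited to one consonant).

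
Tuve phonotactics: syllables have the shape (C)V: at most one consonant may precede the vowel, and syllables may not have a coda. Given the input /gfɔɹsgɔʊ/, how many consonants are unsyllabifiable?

Syllabifying with onset maximization leaves /g/, /ɹ/, /s/ stranded (no codas are permitted; onsets are limited to one consonant).

3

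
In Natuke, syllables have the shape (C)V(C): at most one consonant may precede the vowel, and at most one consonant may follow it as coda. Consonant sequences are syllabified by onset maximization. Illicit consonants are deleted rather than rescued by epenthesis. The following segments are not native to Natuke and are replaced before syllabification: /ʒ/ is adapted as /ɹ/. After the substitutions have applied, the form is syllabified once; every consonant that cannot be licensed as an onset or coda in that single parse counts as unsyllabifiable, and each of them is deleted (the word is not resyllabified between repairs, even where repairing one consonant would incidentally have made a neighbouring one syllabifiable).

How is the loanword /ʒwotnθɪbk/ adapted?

Substitution: /ʒ/ → /ɹ/, giving /ɹwotnθɪbk/.
Under (C)V(C), the unsyllabifiable consonants are /ɹ/, /n/, /k/ (at most one coda consonant is licensed; onsets are limited to one consonant).
Deletion applies to /ɹ/, /n/, /k/.

wotθɪb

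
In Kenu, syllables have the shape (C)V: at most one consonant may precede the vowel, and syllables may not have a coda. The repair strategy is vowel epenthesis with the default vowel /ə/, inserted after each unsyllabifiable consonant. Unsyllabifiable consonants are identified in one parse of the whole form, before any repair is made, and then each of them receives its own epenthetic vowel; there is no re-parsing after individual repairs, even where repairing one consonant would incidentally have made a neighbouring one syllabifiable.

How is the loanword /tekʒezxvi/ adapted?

Syllabifying with onset maximization leaves /k/, /z/, /x/ stranded (no codas are permitted; onsets are limited to one consonant).
Each unlicensed consonant becomes the onset of a new syllable: /k/ → /kə/, /z/ → /zə/, /x/ → /xə/.

tekəʒezəxəvi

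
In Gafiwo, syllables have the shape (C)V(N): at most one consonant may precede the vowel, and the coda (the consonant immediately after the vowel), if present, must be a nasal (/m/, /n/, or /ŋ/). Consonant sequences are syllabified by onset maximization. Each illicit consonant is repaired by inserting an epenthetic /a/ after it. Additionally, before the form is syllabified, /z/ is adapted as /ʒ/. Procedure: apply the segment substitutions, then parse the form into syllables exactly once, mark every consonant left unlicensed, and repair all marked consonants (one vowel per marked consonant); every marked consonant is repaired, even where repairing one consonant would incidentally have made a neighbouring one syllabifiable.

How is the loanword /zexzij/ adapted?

Substitution: /z/ → /ʒ/, giving /ʒexʒij/.
The consonants /x/, /j/ cannot be parsed into a legal (C)V(N) syllable (only a nasal (/m/, /n/, or /ŋ/) is licensed in coda position; onsets are limited to one consonant).
Inserting the epenthetic vowel yields /x/ → /xa/, /j/ → /ja/.

ʒexaʒija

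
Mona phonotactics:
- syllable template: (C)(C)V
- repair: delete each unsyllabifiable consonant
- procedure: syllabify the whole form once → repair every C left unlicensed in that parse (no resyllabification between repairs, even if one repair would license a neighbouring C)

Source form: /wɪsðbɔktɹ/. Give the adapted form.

wɪðbɔ

The consonants /s/, /k/, /t/, /ɹ/ cannot be parsed into a legal (C)(C)V syllable (no codas are permitted; onsets may contain at most 2 consonants).
Each unlicensed consonant is deleted: /s/, /k/, /t/, /ɹ/.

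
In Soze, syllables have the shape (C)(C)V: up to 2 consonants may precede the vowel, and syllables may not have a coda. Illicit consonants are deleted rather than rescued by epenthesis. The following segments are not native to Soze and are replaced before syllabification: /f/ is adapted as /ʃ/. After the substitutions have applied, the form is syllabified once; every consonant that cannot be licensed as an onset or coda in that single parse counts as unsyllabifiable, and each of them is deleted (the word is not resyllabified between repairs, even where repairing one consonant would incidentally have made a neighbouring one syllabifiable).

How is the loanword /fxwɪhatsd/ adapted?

Substitution: /f/ → /ʃ/, giving /ʃxwɪhatsd/.
Syllabifying with onset maximization leaves /ʃ/, /t/, /s/, /d/ stranded (no codas are permitted; onsets may contain at most 2 consonants).
Deletion applies to /ʃ/, /t/, /s/, /d/.

xwɪha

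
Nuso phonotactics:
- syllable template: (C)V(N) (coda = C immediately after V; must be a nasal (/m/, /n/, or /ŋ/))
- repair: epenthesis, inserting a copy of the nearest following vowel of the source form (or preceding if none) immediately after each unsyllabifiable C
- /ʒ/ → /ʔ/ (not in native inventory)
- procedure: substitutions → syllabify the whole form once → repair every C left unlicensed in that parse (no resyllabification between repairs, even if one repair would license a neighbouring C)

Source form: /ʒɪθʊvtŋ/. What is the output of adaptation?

ʔɪθʊvʊtʊŋʊ

Substitution: /ʒ/ → /ʔ/, giving /ʔɪθʊvtŋ/.
Syllabifying with onset maximization leaves /v/, /t/, /ŋ/ stranded (only a nasal (/m/, /n/, or /ŋ/) is licensed in coda position; onsets are limited to one consonant).
Inserting the epenthetic vowel yields /v/ → /vʊ/, /t/ → /tʊ/, /ŋ/ → /ŋʊ/.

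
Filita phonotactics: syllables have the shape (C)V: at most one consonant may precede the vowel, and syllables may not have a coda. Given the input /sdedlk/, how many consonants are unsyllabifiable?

4

Under (C)V, the unsyllabifiable consonants are /s/, /d/, /l/, /k/ (no codas are permitted; onsets are limited to one consonant).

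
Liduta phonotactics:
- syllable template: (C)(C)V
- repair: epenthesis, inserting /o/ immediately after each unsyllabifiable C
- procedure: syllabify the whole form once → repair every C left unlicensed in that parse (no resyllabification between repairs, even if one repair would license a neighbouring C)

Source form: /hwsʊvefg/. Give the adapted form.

Under (C)(C)V, the unsyllabifiable consonants are /h/, /f/, /g/ (no codas are permitted; onsets may contain at most 2 consonants).
Epenthesis after each stranded consonant: /h/ → /ho/, /f/ → /fo/, /g/ → /go/.

howsʊvefogo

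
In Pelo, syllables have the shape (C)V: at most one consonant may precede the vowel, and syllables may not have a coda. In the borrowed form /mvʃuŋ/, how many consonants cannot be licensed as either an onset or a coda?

3

Under (C)V, the unsyllabifiable consonants are /m/, /v/, /ŋ/ (no codas are permitted; onsets are limited to one consonant).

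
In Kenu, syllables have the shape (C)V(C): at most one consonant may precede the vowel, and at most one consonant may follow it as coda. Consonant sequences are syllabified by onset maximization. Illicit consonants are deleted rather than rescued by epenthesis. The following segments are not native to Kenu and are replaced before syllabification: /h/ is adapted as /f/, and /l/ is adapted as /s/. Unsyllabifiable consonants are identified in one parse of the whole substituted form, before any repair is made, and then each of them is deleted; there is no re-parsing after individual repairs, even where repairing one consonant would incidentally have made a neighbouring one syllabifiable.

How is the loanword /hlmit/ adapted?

mit

Substitution: /h/ → /f/, /l/ → /s/, giving /fsmit/.
Syllabifying with onset maximization leaves /f/, /s/ stranded (at most one coda consonant is licensed; onsets are limited to one consonant).
Deletion applies to /f/, /s/.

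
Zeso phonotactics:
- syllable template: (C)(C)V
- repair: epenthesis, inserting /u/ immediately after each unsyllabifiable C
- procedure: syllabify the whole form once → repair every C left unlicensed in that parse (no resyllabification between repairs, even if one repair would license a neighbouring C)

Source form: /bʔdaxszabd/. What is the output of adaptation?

buʔdaxuszabudu

Under (C)(C)V, the unsyllabifiable consonants are /b/, /x/, /b/, /d/ (no codas are permitted; onsets may contain at most 2 consonants).
Inserting the epenthetic vowel yields /b/ → /bu/, /x/ → /xu/, /b/ → /bu/, /d/ → /du/.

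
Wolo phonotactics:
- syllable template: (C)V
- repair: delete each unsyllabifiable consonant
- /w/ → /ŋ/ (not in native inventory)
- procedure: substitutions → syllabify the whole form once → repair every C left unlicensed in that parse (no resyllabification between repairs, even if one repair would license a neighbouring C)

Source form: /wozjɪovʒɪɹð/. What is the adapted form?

ŋojɪoʒɪ

Substitution: /w/ → /ŋ/, giving /ŋozjɪovʒɪɹð/.
Syllabifying with onset maximization leaves /z/, /v/, /ɹ/, /ð/ stranded (no codas are permitted; onsets are limited to one consonant).
Each unlicensed consonant is deleted: /z/, /v/, /ɹ/, /ð/.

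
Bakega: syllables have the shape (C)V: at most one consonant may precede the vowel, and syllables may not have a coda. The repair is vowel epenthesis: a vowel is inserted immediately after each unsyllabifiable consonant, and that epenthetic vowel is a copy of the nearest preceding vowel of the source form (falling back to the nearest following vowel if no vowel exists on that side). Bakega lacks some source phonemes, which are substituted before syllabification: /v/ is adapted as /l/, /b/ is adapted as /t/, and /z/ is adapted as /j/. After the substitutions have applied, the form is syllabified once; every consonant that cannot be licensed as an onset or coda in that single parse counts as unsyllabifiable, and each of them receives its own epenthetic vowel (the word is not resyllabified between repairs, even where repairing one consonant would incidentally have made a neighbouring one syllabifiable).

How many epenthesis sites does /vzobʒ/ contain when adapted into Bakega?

After substitution the input is /ljotʒ/.
The unsyllabifiable consonants are /l/, /t/, /ʒ/; each receives one epenthetic vowel.

3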